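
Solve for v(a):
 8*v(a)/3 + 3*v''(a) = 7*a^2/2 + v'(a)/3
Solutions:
 v(a) = 21*a^2/16 + 21*a/64 + (C1*sin(sqrt(287)*a/18) + C2*cos(sqrt(287)*a/18))*exp(a/18) - 1491/512


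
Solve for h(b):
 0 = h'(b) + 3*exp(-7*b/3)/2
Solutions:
 h(b) = C1 + 9*exp(-7*b/3)/14


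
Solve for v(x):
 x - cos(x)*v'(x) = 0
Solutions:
 v(x) = C1 + Integral(x/cos(x), x)


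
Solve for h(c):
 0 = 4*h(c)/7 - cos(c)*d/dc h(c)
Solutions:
 h(c) = C1*(sin(c) + 1)^(2/7)/(sin(c) - 1)^(2/7)


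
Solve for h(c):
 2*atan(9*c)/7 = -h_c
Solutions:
 h(c) = C1 - 2*c*atan(9*c)/7 + log(81*c^2 + 1)/63


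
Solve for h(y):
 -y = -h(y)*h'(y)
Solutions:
 h(y) = -sqrt(C1 + y^2)
 h(y) = sqrt(C1 + y^2)


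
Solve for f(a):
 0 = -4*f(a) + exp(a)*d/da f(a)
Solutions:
 f(a) = C1*exp(-4*exp(-a))


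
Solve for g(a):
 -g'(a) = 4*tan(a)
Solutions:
 g(a) = C1 + 4*log(cos(a))


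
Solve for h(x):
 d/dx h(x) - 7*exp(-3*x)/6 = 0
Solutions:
 h(x) = C1 - 7*exp(-3*x)/18


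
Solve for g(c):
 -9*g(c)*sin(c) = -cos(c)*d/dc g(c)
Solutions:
 g(c) = C1/cos(c)^9


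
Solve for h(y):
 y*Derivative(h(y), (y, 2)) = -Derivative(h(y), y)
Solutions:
 h(y) = C1 + C2*log(y)


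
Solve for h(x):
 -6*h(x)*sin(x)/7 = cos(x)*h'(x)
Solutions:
 h(x) = C1*cos(x)^(6/7)


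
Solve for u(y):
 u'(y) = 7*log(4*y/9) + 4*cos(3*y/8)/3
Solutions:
 u(y) = C1 + 7*y*log(y) - 14*y*log(3) - 7*y + 14*y*log(2) + 32*sin(3*y/8)/9


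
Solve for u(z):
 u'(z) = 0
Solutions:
 u(z) = C1


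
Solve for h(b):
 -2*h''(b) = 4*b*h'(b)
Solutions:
 h(b) = C1 + C2*erf(b)


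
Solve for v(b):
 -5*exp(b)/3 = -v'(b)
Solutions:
 v(b) = C1 + 5*exp(b)/3


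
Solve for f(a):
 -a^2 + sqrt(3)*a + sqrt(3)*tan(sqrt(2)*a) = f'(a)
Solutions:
 f(a) = C1 - a^3/3 + sqrt(3)*a^2/2 - sqrt(6)*log(cos(sqrt(2)*a))/2


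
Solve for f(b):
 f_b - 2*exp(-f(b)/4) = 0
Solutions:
 f(b) = 4*log(C1 + b/2)


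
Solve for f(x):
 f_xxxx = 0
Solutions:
 f(x) = C1 + C2*x + C3*x^2 + C4*x^3


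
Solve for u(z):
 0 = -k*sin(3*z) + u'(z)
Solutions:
 u(z) = C1 - k*cos(3*z)/3


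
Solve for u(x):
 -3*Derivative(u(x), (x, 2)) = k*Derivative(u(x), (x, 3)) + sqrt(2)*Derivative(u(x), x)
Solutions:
 u(x) = C1 + C2*exp(x*(sqrt(-4*sqrt(2)*k + 9) - 3)/(2*k)) + C3*exp(-x*(sqrt(-4*sqrt(2)*k + 9) + 3)/(2*k))


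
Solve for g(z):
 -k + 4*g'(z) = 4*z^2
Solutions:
 g(z) = C1 + k*z/4 + z^3/3


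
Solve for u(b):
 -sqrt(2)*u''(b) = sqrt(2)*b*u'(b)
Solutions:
 u(b) = C1 + C2*erf(sqrt(2)*b/2)


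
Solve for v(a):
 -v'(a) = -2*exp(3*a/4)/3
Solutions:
 v(a) = C1 + 8*exp(3*a/4)/9


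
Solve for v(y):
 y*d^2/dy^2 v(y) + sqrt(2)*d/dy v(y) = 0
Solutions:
 v(y) = C1 + C2*y^(1 - sqrt(2))


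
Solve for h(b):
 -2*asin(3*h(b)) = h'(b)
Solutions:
 Integral(1/asin(3*_y), (_y, h(b))) = C1 - 2*b


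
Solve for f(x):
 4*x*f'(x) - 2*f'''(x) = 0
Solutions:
 f(x) = C1 + Integral(C2*airyai(2^(1/3)*x) + C3*airybi(2^(1/3)*x), x)


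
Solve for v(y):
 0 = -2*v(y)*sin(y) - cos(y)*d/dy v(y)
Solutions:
 v(y) = C1*cos(y)^2


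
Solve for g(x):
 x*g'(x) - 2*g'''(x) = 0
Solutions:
 g(x) = C1 + Integral(C2*airyai(2^(2/3)*x/2) + C3*airybi(2^(2/3)*x/2), x)


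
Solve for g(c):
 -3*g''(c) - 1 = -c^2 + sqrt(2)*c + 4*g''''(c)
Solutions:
 g(c) = C1 + C2*c + C3*sin(sqrt(3)*c/2) + C4*cos(sqrt(3)*c/2) + c^4/36 - sqrt(2)*c^3/18 - 11*c^2/18


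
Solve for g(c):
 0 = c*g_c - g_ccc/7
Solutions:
 g(c) = C1 + Integral(C2*airyai(7^(1/3)*c) + C3*airybi(7^(1/3)*c), c)


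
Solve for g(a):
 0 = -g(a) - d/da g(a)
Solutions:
 g(a) = C1*exp(-a)


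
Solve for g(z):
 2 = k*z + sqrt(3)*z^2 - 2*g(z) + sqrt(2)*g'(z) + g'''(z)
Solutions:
 g(z) = C1*exp(z*(-3*(1 + sqrt(2*sqrt(2)/27 + 1))^(1/3) + sqrt(2)/(1 + sqrt(2*sqrt(2)/27 + 1))^(1/3))/6)*sin(z*(sqrt(6)/(1 + sqrt(2*sqrt(2)/27 + 1))^(1/3) + 3*sqrt(3)*(1 + sqrt(2*sqrt(2)/27 + 1))^(1/3))/6) + C2*exp(z*(-3*(1 + sqrt(2*sqrt(2)/27 + 1))^(1/3) + sqrt(2)/(1 + sqrt(2*sqrt(2)/27 + 1))^(1/3))/6)*cos(z*(sqrt(6)/(1 + sqrt(2*sqrt(2)/27 + 1))^(1/3) + 3*sqrt(3)*(1 + sqrt(2*sqrt(2)/27 + 1))^(1/3))/6) + C3*exp(z*(-sqrt(2)/(3*(1 + sqrt(2*sqrt(2)/27 + 1))^(1/3)) + (1 + sqrt(2*sqrt(2)/27 + 1))^(1/3))) + k*z/2 + sqrt(2)*k/4 + sqrt(3)*z^2/2 + sqrt(6)*z/2 - 1 + sqrt(3)/2


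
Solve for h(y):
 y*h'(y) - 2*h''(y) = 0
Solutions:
 h(y) = C1 + C2*erfi(y/2)


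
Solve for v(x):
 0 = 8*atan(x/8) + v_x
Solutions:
 v(x) = C1 - 8*x*atan(x/8) + 32*log(x^2 + 64)


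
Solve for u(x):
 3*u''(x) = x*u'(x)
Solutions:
 u(x) = C1 + C2*erfi(sqrt(6)*x/6)


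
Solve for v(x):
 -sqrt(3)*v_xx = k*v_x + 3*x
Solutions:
 v(x) = C1 + C2*exp(-sqrt(3)*k*x/3) - 3*x^2/(2*k) + 3*sqrt(3)*x/k^2


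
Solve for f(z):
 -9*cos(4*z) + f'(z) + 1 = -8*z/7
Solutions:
 f(z) = C1 - 4*z^2/7 - z + 9*sin(4*z)/4


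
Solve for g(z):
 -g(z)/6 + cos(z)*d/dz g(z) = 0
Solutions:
 g(z) = C1*(sin(z) + 1)^(1/12)/(sin(z) - 1)^(1/12)


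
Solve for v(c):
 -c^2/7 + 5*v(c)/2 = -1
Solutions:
 v(c) = 2*c^2/35 - 2/5


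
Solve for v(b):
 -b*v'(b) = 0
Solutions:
 v(b) = C1


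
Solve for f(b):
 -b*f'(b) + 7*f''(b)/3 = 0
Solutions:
 f(b) = C1 + C2*erfi(sqrt(42)*b/14)


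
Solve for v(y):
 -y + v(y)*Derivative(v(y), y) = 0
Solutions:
 v(y) = -sqrt(C1 + y^2)
 v(y) = sqrt(C1 + y^2)


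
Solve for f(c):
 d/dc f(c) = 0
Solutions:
 f(c) = C1


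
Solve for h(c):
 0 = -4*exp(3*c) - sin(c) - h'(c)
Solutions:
 h(c) = C1 - 4*exp(3*c)/3 + cos(c)


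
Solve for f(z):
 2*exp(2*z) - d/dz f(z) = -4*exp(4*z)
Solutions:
 f(z) = C1 + exp(4*z) + exp(2*z)


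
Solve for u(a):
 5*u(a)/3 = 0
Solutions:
 u(a) = 0


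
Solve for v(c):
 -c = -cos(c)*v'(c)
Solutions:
 v(c) = C1 + Integral(c/cos(c), c)


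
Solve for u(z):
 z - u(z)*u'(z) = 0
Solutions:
 u(z) = -sqrt(C1 + z^2)
 u(z) = sqrt(C1 + z^2)


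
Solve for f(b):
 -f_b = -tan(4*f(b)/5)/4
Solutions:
 f(b) = -5*asin(C1*exp(b/5))/4 + 5*pi/4
 f(b) = 5*asin(C1*exp(b/5))/4


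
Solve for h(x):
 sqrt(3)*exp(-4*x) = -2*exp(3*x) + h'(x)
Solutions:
 h(x) = C1 + 2*exp(3*x)/3 - sqrt(3)*exp(-4*x)/4


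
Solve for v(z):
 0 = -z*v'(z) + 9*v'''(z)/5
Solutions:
 v(z) = C1 + Integral(C2*airyai(15^(1/3)*z/3) + C3*airybi(15^(1/3)*z/3), z)


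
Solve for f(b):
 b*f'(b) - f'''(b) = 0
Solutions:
 f(b) = C1 + Integral(C2*airyai(b) + C3*airybi(b), b)


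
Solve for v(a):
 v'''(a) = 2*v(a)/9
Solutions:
 v(a) = C3*exp(6^(1/3)*a/3) + (C1*sin(2^(1/3)*3^(5/6)*a/6) + C2*cos(2^(1/3)*3^(5/6)*a/6))*exp(-6^(1/3)*a/6)


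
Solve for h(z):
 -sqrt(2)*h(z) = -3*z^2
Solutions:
 h(z) = 3*sqrt(2)*z^2/2


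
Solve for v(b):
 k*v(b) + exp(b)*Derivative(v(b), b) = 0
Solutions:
 v(b) = C1*exp(k*exp(-b))


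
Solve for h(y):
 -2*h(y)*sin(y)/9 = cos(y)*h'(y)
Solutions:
 h(y) = C1*cos(y)^(2/9)


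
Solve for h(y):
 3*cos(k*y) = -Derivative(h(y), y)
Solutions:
 h(y) = C1 - 3*sin(k*y)/k


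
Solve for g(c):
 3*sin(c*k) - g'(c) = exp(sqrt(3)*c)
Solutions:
 g(c) = C1 - sqrt(3)*exp(sqrt(3)*c)/3 - 3*cos(c*k)/k


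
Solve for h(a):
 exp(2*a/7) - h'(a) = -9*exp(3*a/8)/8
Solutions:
 h(a) = C1 + 3*exp(3*a/8) + 7*exp(2*a/7)/2


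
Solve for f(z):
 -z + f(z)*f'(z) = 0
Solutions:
 f(z) = -sqrt(C1 + z^2)
 f(z) = sqrt(C1 + z^2)


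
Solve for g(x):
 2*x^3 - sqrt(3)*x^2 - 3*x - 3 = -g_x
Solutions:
 g(x) = C1 - x^4/2 + sqrt(3)*x^3/3 + 3*x^2/2 + 3*x


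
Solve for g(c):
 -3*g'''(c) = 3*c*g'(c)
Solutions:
 g(c) = C1 + Integral(C2*airyai(-c) + C3*airybi(-c), c)


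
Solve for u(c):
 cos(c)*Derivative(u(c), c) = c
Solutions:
 u(c) = C1 + Integral(c/cos(c), c)


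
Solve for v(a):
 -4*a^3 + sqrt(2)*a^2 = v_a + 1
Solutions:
 v(a) = C1 - a^4 + sqrt(2)*a^3/3 - a


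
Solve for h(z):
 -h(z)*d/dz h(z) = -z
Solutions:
 h(z) = -sqrt(C1 + z^2)
 h(z) = sqrt(C1 + z^2)


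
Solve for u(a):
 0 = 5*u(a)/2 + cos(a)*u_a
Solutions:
 u(a) = C1*(sin(a) - 1)^(5/4)/(sin(a) + 1)^(5/4)


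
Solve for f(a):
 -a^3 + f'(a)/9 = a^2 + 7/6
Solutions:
 f(a) = C1 + 9*a^4/4 + 3*a^3 + 21*a/2


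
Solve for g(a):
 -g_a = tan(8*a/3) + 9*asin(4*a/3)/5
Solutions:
 g(a) = C1 - 9*a*asin(4*a/3)/5 - 9*sqrt(9 - 16*a^2)/20 + 3*log(cos(8*a/3))/8


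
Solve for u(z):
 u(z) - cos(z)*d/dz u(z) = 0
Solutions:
 u(z) = C1*sqrt(sin(z) + 1)/sqrt(sin(z) - 1)


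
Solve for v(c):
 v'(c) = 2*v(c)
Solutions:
 v(c) = C1*exp(2*c)


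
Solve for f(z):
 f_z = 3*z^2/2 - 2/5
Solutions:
 f(z) = C1 + z^3/2 - 2*z/5


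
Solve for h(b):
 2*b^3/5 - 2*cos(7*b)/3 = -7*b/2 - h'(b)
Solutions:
 h(b) = C1 - b^4/10 - 7*b^2/4 + 2*sin(7*b)/21


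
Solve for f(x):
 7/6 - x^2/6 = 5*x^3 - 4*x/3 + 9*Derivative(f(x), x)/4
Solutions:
 f(x) = C1 - 5*x^4/9 - 2*x^3/81 + 8*x^2/27 + 14*x/27


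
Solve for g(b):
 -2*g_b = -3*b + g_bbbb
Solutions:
 g(b) = C1 + C4*exp(-2^(1/3)*b) + 3*b^2/4 + (C2*sin(2^(1/3)*sqrt(3)*b/2) + C3*cos(2^(1/3)*sqrt(3)*b/2))*exp(2^(1/3)*b/2)


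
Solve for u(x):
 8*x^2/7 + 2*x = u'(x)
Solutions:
 u(x) = C1 + 8*x^3/21 + x^2


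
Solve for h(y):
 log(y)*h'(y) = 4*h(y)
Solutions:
 h(y) = C1*exp(4*li(y))


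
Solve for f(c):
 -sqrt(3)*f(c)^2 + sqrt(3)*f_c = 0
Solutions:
 f(c) = -1/(C1 + c)


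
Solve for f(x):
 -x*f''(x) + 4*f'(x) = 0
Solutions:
 f(x) = C1 + C2*x^5


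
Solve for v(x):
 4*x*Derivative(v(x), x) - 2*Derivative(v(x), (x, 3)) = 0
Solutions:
 v(x) = C1 + Integral(C2*airyai(2^(1/3)*x) + C3*airybi(2^(1/3)*x), x)


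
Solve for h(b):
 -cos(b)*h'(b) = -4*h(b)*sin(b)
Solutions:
 h(b) = C1/cos(b)^4


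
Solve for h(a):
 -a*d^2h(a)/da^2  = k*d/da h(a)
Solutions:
 h(a) = C1 + a^(1 - re(k))*(C2*sin(log(a)*Abs(im(k))) + C3*cos(log(a)*im(k)))


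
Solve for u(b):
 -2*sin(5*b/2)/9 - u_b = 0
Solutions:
 u(b) = C1 + 4*cos(5*b/2)/45


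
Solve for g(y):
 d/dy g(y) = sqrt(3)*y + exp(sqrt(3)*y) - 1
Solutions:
 g(y) = C1 + sqrt(3)*y^2/2 - y + sqrt(3)*exp(sqrt(3)*y)/3


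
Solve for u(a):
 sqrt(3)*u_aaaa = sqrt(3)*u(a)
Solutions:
 u(a) = C1*exp(-a) + C2*exp(a) + C3*sin(a) + C4*cos(a)


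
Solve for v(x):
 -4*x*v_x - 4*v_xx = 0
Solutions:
 v(x) = C1 + C2*erf(sqrt(2)*x/2)


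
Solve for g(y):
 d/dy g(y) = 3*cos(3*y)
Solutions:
 g(y) = C1 + sin(3*y)


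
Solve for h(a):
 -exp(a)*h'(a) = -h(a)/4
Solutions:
 h(a) = C1*exp(-exp(-a)/4)


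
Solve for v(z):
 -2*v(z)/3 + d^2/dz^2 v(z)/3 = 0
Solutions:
 v(z) = C1*exp(-sqrt(2)*z) + C2*exp(sqrt(2)*z)


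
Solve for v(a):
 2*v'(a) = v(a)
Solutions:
 v(a) = C1*exp(a/2)


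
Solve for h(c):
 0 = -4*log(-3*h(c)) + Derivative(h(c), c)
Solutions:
 -Integral(1/(log(-_y) + log(3)), (_y, h(c)))/4 = C1 - c


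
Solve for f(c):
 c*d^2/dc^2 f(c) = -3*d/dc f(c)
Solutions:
 f(c) = C1 + C2/c^2


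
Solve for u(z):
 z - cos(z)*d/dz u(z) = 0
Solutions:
 u(z) = C1 + Integral(z/cos(z), z)


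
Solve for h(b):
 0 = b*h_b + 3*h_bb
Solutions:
 h(b) = C1 + C2*erf(sqrt(6)*b/6)


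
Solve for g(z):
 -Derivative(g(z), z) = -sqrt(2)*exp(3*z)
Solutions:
 g(z) = C1 + sqrt(2)*exp(3*z)/3


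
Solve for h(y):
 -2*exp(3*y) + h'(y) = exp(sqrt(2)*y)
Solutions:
 h(y) = C1 + 2*exp(3*y)/3 + sqrt(2)*exp(sqrt(2)*y)/2


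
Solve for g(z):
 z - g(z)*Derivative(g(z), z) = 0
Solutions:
 g(z) = -sqrt(C1 + z^2)
 g(z) = sqrt(C1 + z^2)


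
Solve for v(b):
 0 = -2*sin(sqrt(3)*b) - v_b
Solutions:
 v(b) = C1 + 2*sqrt(3)*cos(sqrt(3)*b)/3


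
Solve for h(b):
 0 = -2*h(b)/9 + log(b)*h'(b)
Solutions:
 h(b) = C1*exp(2*li(b)/9)


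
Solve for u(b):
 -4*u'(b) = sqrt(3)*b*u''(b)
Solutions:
 u(b) = C1 + C2*b^(1 - 4*sqrt(3)/3)


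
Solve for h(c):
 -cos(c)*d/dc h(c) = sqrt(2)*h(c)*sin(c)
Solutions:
 h(c) = C1*cos(c)^(sqrt(2))


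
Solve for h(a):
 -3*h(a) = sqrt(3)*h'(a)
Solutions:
 h(a) = C1*exp(-sqrt(3)*a)


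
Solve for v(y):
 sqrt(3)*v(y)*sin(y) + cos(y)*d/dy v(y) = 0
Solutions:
 v(y) = C1*cos(y)^(sqrt(3))


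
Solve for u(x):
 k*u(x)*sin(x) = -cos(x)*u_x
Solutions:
 u(x) = C1*exp(k*log(cos(x)))


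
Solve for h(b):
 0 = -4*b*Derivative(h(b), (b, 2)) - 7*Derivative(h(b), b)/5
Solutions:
 h(b) = C1 + C2*b^(13/20)


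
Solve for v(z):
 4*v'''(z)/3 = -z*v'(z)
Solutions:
 v(z) = C1 + Integral(C2*airyai(-6^(1/3)*z/2) + C3*airybi(-6^(1/3)*z/2), z)


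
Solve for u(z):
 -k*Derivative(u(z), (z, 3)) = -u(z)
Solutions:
 u(z) = C1*exp(z*(1/k)^(1/3)) + C2*exp(z*(-1 + sqrt(3)*I)*(1/k)^(1/3)/2) + C3*exp(-z*(1 + sqrt(3)*I)*(1/k)^(1/3)/2)


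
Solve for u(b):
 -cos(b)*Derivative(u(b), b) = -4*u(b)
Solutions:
 u(b) = C1*(sin(b)^2 + 2*sin(b) + 1)/(sin(b)^2 - 2*sin(b) + 1)


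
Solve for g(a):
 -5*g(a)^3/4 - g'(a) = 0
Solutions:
 g(a) = -sqrt(2)*sqrt(-1/(C1 - 5*a))
 g(a) = sqrt(2)*sqrt(-1/(C1 - 5*a))


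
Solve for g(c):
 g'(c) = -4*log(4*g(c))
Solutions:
 Integral(1/(log(_y) + 2*log(2)), (_y, g(c)))/4 = C1 - c


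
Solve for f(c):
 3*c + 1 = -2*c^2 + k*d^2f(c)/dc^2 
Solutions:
 f(c) = C1 + C2*c + c^4/(6*k) + c^3/(2*k) + c^2/(2*k)


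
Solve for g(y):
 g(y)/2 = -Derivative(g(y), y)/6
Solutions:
 g(y) = C1*exp(-3*y)


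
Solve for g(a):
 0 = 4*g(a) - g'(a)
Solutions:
 g(a) = C1*exp(4*a)


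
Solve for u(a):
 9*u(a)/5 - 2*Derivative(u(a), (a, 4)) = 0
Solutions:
 u(a) = C1*exp(-10^(3/4)*sqrt(3)*a/10) + C2*exp(10^(3/4)*sqrt(3)*a/10) + C3*sin(10^(3/4)*sqrt(3)*a/10) + C4*cos(10^(3/4)*sqrt(3)*a/10)


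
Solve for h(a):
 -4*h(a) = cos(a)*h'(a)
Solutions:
 h(a) = C1*(sin(a)^2 - 2*sin(a) + 1)/(sin(a)^2 + 2*sin(a) + 1)


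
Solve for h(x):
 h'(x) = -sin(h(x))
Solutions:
 h(x) = -acos((-C1 - exp(2*x))/(C1 - exp(2*x))) + 2*pi
 h(x) = acos((-C1 - exp(2*x))/(C1 - exp(2*x)))


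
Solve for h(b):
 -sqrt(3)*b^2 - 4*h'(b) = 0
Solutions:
 h(b) = C1 - sqrt(3)*b^3/12


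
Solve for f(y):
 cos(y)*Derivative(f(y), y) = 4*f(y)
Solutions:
 f(y) = C1*(sin(y)^2 + 2*sin(y) + 1)/(sin(y)^2 - 2*sin(y) + 1)


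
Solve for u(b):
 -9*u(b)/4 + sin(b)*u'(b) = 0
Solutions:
 u(b) = C1*(cos(b) - 1)^(9/8)/(cos(b) + 1)^(9/8)


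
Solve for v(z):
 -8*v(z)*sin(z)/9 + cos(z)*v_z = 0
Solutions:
 v(z) = C1/cos(z)^(8/9)


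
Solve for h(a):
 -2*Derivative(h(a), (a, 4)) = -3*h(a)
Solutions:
 h(a) = C1*exp(-2^(3/4)*3^(1/4)*a/2) + C2*exp(2^(3/4)*3^(1/4)*a/2) + C3*sin(2^(3/4)*3^(1/4)*a/2) + C4*cos(2^(3/4)*3^(1/4)*a/2)


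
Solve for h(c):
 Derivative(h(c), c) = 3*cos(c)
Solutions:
 h(c) = C1 + 3*sin(c)


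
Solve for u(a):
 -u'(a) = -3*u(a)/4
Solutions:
 u(a) = C1*exp(3*a/4)


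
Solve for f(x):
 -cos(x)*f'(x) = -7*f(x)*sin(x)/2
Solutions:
 f(x) = C1/cos(x)^(7/2)


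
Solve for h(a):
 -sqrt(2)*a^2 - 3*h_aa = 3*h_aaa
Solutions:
 h(a) = C1 + C2*a + C3*exp(-a) - sqrt(2)*a^4/36 + sqrt(2)*a^3/9 - sqrt(2)*a^2/3


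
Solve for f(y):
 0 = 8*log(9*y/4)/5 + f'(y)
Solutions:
 f(y) = C1 - 8*y*log(y)/5 - 16*y*log(3)/5 + 8*y/5 + 16*y*log(2)/5


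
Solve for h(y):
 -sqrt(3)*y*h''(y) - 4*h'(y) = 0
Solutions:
 h(y) = C1 + C2*y^(1 - 4*sqrt(3)/3)


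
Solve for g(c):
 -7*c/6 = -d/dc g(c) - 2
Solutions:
 g(c) = C1 + 7*c^2/12 - 2*c


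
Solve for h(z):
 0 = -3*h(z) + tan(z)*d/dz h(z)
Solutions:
 h(z) = C1*sin(z)^3


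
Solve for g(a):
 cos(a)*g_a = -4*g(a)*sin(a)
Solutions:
 g(a) = C1*cos(a)^4


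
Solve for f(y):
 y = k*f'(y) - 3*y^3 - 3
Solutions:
 f(y) = C1 + 3*y^4/(4*k) + y^2/(2*k) + 3*y/k


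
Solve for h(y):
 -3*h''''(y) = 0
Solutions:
 h(y) = C1 + C2*y + C3*y^2 + C4*y^3


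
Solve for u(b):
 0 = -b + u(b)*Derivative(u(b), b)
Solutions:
 u(b) = -sqrt(C1 + b^2)
 u(b) = sqrt(C1 + b^2)


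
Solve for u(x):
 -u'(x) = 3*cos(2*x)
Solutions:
 u(x) = C1 - 3*sin(2*x)/2


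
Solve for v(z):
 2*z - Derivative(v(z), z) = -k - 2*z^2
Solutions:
 v(z) = C1 + k*z + 2*z^3/3 + z^2


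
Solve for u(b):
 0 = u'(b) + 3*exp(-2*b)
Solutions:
 u(b) = C1 + 3*exp(-2*b)/2


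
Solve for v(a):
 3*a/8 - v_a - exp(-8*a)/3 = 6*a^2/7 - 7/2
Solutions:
 v(a) = C1 - 2*a^3/7 + 3*a^2/16 + 7*a/2 + exp(-8*a)/24


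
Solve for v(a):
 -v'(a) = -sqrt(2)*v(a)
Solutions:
 v(a) = C1*exp(sqrt(2)*a)


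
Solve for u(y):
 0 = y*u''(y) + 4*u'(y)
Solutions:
 u(y) = C1 + C2/y^3


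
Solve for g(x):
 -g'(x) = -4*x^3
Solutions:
 g(x) = C1 + x^4


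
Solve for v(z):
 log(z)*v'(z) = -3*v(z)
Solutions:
 v(z) = C1*exp(-3*li(z))


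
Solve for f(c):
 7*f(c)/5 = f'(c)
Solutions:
 f(c) = C1*exp(7*c/5)


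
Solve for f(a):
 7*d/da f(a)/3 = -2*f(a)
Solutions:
 f(a) = C1*exp(-6*a/7)


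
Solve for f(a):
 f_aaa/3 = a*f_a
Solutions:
 f(a) = C1 + Integral(C2*airyai(3^(1/3)*a) + C3*airybi(3^(1/3)*a), a)


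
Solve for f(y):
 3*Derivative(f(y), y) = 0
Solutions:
 f(y) = C1


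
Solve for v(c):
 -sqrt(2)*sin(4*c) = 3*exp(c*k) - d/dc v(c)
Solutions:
 v(c) = C1 - sqrt(2)*cos(4*c)/4 + 3*exp(c*k)/k


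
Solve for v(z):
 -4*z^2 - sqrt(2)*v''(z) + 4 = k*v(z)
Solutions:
 v(z) = C1*exp(-2^(3/4)*z*sqrt(-k)/2) + C2*exp(2^(3/4)*z*sqrt(-k)/2) - 4*z^2/k + 4/k + 8*sqrt(2)/k^2


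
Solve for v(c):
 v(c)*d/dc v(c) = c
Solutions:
 v(c) = -sqrt(C1 + c^2)
 v(c) = sqrt(C1 + c^2)


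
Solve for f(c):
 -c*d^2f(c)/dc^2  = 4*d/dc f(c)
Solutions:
 f(c) = C1 + C2/c^3


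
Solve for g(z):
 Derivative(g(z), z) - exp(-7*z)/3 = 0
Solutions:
 g(z) = C1 - exp(-7*z)/21


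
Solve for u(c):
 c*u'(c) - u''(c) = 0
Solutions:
 u(c) = C1 + C2*erfi(sqrt(2)*c/2)


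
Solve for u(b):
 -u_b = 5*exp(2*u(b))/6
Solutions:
 u(b) = log(-1/(C1 - 5*b))/2 + log(3)/2
 u(b) = log(-sqrt(1/(C1 + 5*b))) + log(3)/2


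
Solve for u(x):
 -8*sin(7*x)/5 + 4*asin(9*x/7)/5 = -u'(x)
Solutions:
 u(x) = C1 - 4*x*asin(9*x/7)/5 - 4*sqrt(49 - 81*x^2)/45 - 8*cos(7*x)/35


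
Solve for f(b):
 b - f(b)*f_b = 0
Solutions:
 f(b) = -sqrt(C1 + b^2)
 f(b) = sqrt(C1 + b^2)


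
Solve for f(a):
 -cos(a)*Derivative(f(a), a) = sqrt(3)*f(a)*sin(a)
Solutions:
 f(a) = C1*cos(a)^(sqrt(3))


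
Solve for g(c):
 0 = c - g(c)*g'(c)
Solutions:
 g(c) = -sqrt(C1 + c^2)
 g(c) = sqrt(C1 + c^2)


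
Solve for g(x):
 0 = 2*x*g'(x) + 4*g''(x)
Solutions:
 g(x) = C1 + C2*erf(x/2)


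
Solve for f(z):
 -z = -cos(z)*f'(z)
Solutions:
 f(z) = C1 + Integral(z/cos(z), z)


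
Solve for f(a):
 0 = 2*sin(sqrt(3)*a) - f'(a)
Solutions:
 f(a) = C1 - 2*sqrt(3)*cos(sqrt(3)*a)/3


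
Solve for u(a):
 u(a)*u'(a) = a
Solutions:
 u(a) = -sqrt(C1 + a^2)
 u(a) = sqrt(C1 + a^2)


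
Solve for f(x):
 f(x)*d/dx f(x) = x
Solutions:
 f(x) = -sqrt(C1 + x^2)
 f(x) = sqrt(C1 + x^2)


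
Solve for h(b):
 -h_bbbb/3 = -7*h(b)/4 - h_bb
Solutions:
 h(b) = C1*exp(-sqrt(2)*b*sqrt(3 + sqrt(30))/2) + C2*exp(sqrt(2)*b*sqrt(3 + sqrt(30))/2) + C3*sin(sqrt(2)*b*sqrt(-3 + sqrt(30))/2) + C4*cos(sqrt(2)*b*sqrt(-3 + sqrt(30))/2)


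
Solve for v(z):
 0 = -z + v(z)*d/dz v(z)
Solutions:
 v(z) = -sqrt(C1 + z^2)
 v(z) = sqrt(C1 + z^2)


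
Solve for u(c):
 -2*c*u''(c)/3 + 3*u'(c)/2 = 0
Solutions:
 u(c) = C1 + C2*c^(13/4)


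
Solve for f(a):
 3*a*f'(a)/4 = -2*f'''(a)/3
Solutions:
 f(a) = C1 + Integral(C2*airyai(-3^(2/3)*a/2) + C3*airybi(-3^(2/3)*a/2), a)


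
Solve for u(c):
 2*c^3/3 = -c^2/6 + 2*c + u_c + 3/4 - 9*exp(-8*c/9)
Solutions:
 u(c) = C1 + c^4/6 + c^3/18 - c^2 - 3*c/4 - 81*exp(-8*c/9)/8


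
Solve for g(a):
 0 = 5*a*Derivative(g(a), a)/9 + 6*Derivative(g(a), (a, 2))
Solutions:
 g(a) = C1 + C2*erf(sqrt(15)*a/18)


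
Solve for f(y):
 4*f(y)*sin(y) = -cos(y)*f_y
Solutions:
 f(y) = C1*cos(y)^4


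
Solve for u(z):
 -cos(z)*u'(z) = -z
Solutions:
 u(z) = C1 + Integral(z/cos(z), z)


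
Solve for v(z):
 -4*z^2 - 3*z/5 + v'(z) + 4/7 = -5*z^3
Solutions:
 v(z) = C1 - 5*z^4/4 + 4*z^3/3 + 3*z^2/10 - 4*z/7


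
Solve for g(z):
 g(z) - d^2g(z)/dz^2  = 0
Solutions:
 g(z) = C1*exp(-z) + C2*exp(z)


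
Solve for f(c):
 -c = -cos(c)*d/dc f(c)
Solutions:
 f(c) = C1 + Integral(c/cos(c), c)


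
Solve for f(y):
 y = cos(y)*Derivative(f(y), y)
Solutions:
 f(y) = C1 + Integral(y/cos(y), y)


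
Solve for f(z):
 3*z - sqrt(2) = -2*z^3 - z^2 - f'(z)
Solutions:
 f(z) = C1 - z^4/2 - z^3/3 - 3*z^2/2 + sqrt(2)*z


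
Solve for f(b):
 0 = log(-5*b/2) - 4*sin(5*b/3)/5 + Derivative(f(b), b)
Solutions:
 f(b) = C1 - b*log(-b) - b*log(5) + b*log(2) + b - 12*cos(5*b/3)/25


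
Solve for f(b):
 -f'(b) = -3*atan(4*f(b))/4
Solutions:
 Integral(1/atan(4*_y), (_y, f(b))) = C1 + 3*b/4


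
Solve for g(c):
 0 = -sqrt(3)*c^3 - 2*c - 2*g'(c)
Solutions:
 g(c) = C1 - sqrt(3)*c^4/8 - c^2/2


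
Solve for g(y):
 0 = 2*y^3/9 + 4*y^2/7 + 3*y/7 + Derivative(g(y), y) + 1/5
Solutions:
 g(y) = C1 - y^4/18 - 4*y^3/21 - 3*y^2/14 - y/5


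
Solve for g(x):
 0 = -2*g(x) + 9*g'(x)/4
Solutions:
 g(x) = C1*exp(8*x/9)


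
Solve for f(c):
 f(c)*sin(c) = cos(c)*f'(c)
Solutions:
 f(c) = C1/cos(c)


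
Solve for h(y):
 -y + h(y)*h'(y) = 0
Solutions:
 h(y) = -sqrt(C1 + y^2)
 h(y) = sqrt(C1 + y^2)


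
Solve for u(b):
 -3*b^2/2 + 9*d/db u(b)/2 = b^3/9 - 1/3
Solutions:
 u(b) = C1 + b^4/162 + b^3/9 - 2*b/27


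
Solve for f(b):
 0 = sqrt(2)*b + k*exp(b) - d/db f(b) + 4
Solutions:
 f(b) = C1 + sqrt(2)*b^2/2 + 4*b + k*exp(b)


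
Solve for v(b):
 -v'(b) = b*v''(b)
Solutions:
 v(b) = C1 + C2*log(b)


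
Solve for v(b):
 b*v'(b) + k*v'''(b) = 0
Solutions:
 v(b) = C1 + Integral(C2*airyai(b*(-1/k)^(1/3)) + C3*airybi(b*(-1/k)^(1/3)), b)


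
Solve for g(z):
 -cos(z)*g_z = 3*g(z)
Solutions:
 g(z) = C1*(sin(z) - 1)^(3/2)/(sin(z) + 1)^(3/2)


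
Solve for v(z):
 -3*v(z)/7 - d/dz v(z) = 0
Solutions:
 v(z) = C1*exp(-3*z/7)


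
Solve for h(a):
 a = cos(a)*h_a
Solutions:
 h(a) = C1 + Integral(a/cos(a), a)


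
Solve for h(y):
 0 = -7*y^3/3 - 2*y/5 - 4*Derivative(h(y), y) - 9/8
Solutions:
 h(y) = C1 - 7*y^4/48 - y^2/20 - 9*y/32


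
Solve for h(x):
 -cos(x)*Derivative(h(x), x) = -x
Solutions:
 h(x) = C1 + Integral(x/cos(x), x)


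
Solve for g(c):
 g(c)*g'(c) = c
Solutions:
 g(c) = -sqrt(C1 + c^2)
 g(c) = sqrt(C1 + c^2)


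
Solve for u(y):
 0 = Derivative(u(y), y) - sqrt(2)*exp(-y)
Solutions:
 u(y) = C1 - sqrt(2)*exp(-y)


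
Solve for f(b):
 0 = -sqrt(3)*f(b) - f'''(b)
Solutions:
 f(b) = C3*exp(-3^(1/6)*b) + (C1*sin(3^(2/3)*b/2) + C2*cos(3^(2/3)*b/2))*exp(3^(1/6)*b/2)


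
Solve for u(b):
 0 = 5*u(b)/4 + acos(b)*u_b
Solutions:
 u(b) = C1*exp(-5*Integral(1/acos(b), b)/4)


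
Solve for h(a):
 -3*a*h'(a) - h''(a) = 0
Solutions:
 h(a) = C1 + C2*erf(sqrt(6)*a/2)


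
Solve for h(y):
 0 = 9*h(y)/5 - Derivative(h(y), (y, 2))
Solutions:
 h(y) = C1*exp(-3*sqrt(5)*y/5) + C2*exp(3*sqrt(5)*y/5)


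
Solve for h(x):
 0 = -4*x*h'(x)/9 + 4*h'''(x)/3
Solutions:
 h(x) = C1 + Integral(C2*airyai(3^(2/3)*x/3) + C3*airybi(3^(2/3)*x/3), x)


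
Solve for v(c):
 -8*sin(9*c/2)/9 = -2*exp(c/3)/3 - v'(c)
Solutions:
 v(c) = C1 - 2*exp(c/3) - 16*cos(9*c/2)/81


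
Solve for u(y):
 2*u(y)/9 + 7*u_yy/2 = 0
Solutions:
 u(y) = C1*sin(2*sqrt(7)*y/21) + C2*cos(2*sqrt(7)*y/21)


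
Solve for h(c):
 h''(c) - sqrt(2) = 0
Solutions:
 h(c) = C1 + C2*c + sqrt(2)*c^2/2


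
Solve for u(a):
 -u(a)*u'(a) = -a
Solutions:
 u(a) = -sqrt(C1 + a^2)
 u(a) = sqrt(C1 + a^2)


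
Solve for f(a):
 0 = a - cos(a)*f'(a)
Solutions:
 f(a) = C1 + Integral(a/cos(a), a)


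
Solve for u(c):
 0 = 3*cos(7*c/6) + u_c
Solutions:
 u(c) = C1 - 18*sin(7*c/6)/7


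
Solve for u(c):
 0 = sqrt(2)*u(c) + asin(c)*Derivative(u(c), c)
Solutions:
 u(c) = C1*exp(-sqrt(2)*Integral(1/asin(c), c))


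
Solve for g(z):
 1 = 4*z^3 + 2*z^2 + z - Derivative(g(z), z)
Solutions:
 g(z) = C1 + z^4 + 2*z^3/3 + z^2/2 - z


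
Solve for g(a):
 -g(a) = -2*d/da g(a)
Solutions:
 g(a) = C1*exp(a/2)


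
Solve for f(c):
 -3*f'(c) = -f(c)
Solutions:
 f(c) = C1*exp(c/3)


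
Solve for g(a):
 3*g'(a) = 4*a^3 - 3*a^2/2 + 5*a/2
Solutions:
 g(a) = C1 + a^4/3 - a^3/6 + 5*a^2/12


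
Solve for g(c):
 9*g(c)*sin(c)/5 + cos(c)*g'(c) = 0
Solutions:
 g(c) = C1*cos(c)^(9/5)


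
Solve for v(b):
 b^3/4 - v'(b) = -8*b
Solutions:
 v(b) = C1 + b^4/16 + 4*b^2


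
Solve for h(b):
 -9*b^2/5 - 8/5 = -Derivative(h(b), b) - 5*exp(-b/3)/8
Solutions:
 h(b) = C1 + 3*b^3/5 + 8*b/5 + 15*exp(-b/3)/8


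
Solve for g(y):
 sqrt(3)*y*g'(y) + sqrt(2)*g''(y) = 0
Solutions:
 g(y) = C1 + C2*erf(6^(1/4)*y/2)


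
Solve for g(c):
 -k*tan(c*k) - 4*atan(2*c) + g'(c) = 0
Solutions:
 g(c) = C1 + 4*c*atan(2*c) + k*Piecewise((-log(cos(c*k))/k, Ne(k, 0)), (0, True)) - log(4*c^2 + 1)


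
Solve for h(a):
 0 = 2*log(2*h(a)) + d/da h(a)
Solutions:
 Integral(1/(log(_y) + log(2)), (_y, h(a)))/2 = C1 - a


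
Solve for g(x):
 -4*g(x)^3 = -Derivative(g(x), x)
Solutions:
 g(x) = -sqrt(2)*sqrt(-1/(C1 + 4*x))/2
 g(x) = sqrt(2)*sqrt(-1/(C1 + 4*x))/2


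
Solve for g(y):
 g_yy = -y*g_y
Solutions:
 g(y) = C1 + C2*erf(sqrt(2)*y/2)


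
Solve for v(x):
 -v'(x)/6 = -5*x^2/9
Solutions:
 v(x) = C1 + 10*x^3/9


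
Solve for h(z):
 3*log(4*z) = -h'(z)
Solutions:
 h(z) = C1 - 3*z*log(z) - z*log(64) + 3*z


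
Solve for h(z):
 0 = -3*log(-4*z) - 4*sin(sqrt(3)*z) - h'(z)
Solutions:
 h(z) = C1 - 3*z*log(-z) - 6*z*log(2) + 3*z + 4*sqrt(3)*cos(sqrt(3)*z)/3


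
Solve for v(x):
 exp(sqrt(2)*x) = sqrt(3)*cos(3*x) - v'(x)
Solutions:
 v(x) = C1 - sqrt(2)*exp(sqrt(2)*x)/2 + sqrt(3)*sin(3*x)/3


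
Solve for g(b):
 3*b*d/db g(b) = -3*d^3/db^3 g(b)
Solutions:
 g(b) = C1 + Integral(C2*airyai(-b) + C3*airybi(-b), b)


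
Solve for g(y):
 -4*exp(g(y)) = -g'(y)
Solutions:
 g(y) = log(-1/(C1 + 4*y))


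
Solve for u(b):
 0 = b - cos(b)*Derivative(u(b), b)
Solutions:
 u(b) = C1 + Integral(b/cos(b), b)


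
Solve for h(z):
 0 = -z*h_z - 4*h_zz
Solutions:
 h(z) = C1 + C2*erf(sqrt(2)*z/4)


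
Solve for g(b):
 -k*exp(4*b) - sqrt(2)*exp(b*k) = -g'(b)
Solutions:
 g(b) = C1 + k*exp(4*b)/4 + sqrt(2)*exp(b*k)/k


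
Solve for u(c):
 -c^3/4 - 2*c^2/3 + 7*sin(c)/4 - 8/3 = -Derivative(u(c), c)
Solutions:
 u(c) = C1 + c^4/16 + 2*c^3/9 + 8*c/3 + 7*cos(c)/4


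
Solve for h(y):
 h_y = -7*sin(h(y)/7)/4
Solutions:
 7*y/4 + 7*log(cos(h(y)/7) - 1)/2 - 7*log(cos(h(y)/7) + 1)/2 = C1


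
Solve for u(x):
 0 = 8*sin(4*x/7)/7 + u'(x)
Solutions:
 u(x) = C1 + 2*cos(4*x/7)


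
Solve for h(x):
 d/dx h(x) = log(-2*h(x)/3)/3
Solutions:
 -3*Integral(1/(log(-_y) - log(3) + log(2)), (_y, h(x))) = C1 - x


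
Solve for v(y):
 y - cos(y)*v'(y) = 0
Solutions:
 v(y) = C1 + Integral(y/cos(y), y)


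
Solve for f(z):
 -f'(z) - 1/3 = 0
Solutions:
 f(z) = C1 - z/3


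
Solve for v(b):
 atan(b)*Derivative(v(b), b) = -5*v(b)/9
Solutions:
 v(b) = C1*exp(-5*Integral(1/atan(b), b)/9)


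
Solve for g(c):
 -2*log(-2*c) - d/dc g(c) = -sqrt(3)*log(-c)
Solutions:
 g(c) = C1 + c*(-2 + sqrt(3))*log(-c) + c*(-sqrt(3) - 2*log(2) + 2)


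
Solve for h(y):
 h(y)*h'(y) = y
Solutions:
 h(y) = -sqrt(C1 + y^2)
 h(y) = sqrt(C1 + y^2)


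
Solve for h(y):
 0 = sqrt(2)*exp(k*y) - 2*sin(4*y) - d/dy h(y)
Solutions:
 h(y) = C1 + cos(4*y)/2 + sqrt(2)*exp(k*y)/k


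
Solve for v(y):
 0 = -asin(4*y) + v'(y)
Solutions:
 v(y) = C1 + y*asin(4*y) + sqrt(1 - 16*y^2)/4


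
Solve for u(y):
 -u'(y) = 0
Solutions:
 u(y) = C1


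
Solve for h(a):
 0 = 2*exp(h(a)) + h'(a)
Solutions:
 h(a) = log(1/(C1 + 2*a))


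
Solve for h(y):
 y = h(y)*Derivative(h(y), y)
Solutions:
 h(y) = -sqrt(C1 + y^2)
 h(y) = sqrt(C1 + y^2)


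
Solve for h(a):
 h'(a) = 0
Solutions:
 h(a) = C1


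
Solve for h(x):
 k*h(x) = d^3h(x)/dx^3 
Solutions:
 h(x) = C1*exp(k^(1/3)*x) + C2*exp(k^(1/3)*x*(-1 + sqrt(3)*I)/2) + C3*exp(-k^(1/3)*x*(1 + sqrt(3)*I)/2)


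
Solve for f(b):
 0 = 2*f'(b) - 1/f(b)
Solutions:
 f(b) = -sqrt(C1 + b)
 f(b) = sqrt(C1 + b)


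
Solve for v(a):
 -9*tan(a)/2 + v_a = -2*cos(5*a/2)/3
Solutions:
 v(a) = C1 - 9*log(cos(a))/2 - 4*sin(5*a/2)/15


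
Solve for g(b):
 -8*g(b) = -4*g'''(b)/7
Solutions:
 g(b) = C3*exp(14^(1/3)*b) + (C1*sin(14^(1/3)*sqrt(3)*b/2) + C2*cos(14^(1/3)*sqrt(3)*b/2))*exp(-14^(1/3)*b/2)


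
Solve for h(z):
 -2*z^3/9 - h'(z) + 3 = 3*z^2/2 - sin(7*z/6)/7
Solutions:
 h(z) = C1 - z^4/18 - z^3/2 + 3*z - 6*cos(7*z/6)/49


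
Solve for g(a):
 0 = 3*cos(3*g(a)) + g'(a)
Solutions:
 g(a) = -asin((C1 + exp(18*a))/(C1 - exp(18*a)))/3 + pi/3
 g(a) = asin((C1 + exp(18*a))/(C1 - exp(18*a)))/3


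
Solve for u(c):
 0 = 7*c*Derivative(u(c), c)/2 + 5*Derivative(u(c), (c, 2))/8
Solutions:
 u(c) = C1 + C2*erf(sqrt(70)*c/5)


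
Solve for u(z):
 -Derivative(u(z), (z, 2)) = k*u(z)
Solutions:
 u(z) = C1*exp(-z*sqrt(-k)) + C2*exp(z*sqrt(-k))


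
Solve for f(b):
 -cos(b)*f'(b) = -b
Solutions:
 f(b) = C1 + Integral(b/cos(b), b)


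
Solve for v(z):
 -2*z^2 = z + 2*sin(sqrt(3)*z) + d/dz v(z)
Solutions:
 v(z) = C1 - 2*z^3/3 - z^2/2 + 2*sqrt(3)*cos(sqrt(3)*z)/3


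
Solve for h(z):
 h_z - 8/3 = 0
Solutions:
 h(z) = C1 + 8*z/3


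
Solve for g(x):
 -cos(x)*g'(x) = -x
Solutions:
 g(x) = C1 + Integral(x/cos(x), x)


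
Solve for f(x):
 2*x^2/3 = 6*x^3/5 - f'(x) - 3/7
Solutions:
 f(x) = C1 + 3*x^4/10 - 2*x^3/9 - 3*x/7


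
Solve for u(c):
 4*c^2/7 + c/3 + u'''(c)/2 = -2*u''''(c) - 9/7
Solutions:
 u(c) = C1 + C2*c + C3*c^2 + C4*exp(-c/4) - 2*c^5/105 + 89*c^4/252 - 383*c^3/63


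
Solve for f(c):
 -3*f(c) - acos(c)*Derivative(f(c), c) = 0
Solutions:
 f(c) = C1*exp(-3*Integral(1/acos(c), c))


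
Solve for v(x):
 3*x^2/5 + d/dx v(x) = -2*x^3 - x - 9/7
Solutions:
 v(x) = C1 - x^4/2 - x^3/5 - x^2/2 - 9*x/7


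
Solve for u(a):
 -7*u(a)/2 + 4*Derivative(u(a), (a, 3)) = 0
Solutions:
 u(a) = C3*exp(7^(1/3)*a/2) + (C1*sin(sqrt(3)*7^(1/3)*a/4) + C2*cos(sqrt(3)*7^(1/3)*a/4))*exp(-7^(1/3)*a/4)


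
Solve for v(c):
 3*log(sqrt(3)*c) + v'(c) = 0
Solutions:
 v(c) = C1 - 3*c*log(c) - 3*c*log(3)/2 + 3*c


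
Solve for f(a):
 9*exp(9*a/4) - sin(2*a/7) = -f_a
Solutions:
 f(a) = C1 - 4*exp(9*a/4) - 7*cos(2*a/7)/2


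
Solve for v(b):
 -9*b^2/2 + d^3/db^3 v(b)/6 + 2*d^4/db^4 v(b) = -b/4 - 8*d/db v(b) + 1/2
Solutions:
 v(b) = C1 + C2*exp(b*(-2 + (432*sqrt(46657) + 93313)^(-1/3) + (432*sqrt(46657) + 93313)^(1/3))/72)*sin(sqrt(3)*b*(-(432*sqrt(46657) + 93313)^(1/3) + (432*sqrt(46657) + 93313)^(-1/3))/72) + C3*exp(b*(-2 + (432*sqrt(46657) + 93313)^(-1/3) + (432*sqrt(46657) + 93313)^(1/3))/72)*cos(sqrt(3)*b*(-(432*sqrt(46657) + 93313)^(1/3) + (432*sqrt(46657) + 93313)^(-1/3))/72) + C4*exp(-b*((432*sqrt(46657) + 93313)^(-1/3) + 1 + (432*sqrt(46657) + 93313)^(1/3))/36) + 3*b^3/16 - b^2/64 + 5*b/128


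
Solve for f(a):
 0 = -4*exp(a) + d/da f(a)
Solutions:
 f(a) = C1 + 4*exp(a)


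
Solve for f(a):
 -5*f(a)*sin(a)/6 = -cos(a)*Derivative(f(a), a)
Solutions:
 f(a) = C1/cos(a)^(5/6)


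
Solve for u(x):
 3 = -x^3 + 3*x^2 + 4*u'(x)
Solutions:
 u(x) = C1 + x^4/16 - x^3/4 + 3*x/4


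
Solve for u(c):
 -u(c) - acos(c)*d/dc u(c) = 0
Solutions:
 u(c) = C1*exp(-Integral(1/acos(c), c))


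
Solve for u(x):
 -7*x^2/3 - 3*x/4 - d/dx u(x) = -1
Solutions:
 u(x) = C1 - 7*x^3/9 - 3*x^2/8 + x


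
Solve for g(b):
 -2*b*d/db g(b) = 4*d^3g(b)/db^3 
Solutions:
 g(b) = C1 + Integral(C2*airyai(-2^(2/3)*b/2) + C3*airybi(-2^(2/3)*b/2), b)


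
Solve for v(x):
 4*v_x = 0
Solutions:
 v(x) = C1


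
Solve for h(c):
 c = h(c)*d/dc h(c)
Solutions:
 h(c) = -sqrt(C1 + c^2)
 h(c) = sqrt(C1 + c^2)


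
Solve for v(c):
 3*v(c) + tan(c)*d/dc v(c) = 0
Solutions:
 v(c) = C1/sin(c)^3


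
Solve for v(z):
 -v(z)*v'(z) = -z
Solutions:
 v(z) = -sqrt(C1 + z^2)
 v(z) = sqrt(C1 + z^2)


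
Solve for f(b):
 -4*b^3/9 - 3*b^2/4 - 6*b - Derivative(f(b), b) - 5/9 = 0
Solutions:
 f(b) = C1 - b^4/9 - b^3/4 - 3*b^2 - 5*b/9


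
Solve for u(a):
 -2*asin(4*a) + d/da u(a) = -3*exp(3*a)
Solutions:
 u(a) = C1 + 2*a*asin(4*a) + sqrt(1 - 16*a^2)/2 - exp(3*a)


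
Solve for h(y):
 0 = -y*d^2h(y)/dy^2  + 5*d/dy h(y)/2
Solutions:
 h(y) = C1 + C2*y^(7/2)


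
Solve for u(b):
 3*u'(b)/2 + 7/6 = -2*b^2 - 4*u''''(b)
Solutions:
 u(b) = C1 + C4*exp(-3^(1/3)*b/2) - 4*b^3/9 - 7*b/9 + (C2*sin(3^(5/6)*b/4) + C3*cos(3^(5/6)*b/4))*exp(3^(1/3)*b/4)


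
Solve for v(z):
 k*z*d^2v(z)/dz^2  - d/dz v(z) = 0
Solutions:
 v(z) = C1 + z^(((re(k) + 1)*re(k) + im(k)^2)/(re(k)^2 + im(k)^2))*(C2*sin(log(z)*Abs(im(k))/(re(k)^2 + im(k)^2)) + C3*cos(log(z)*im(k)/(re(k)^2 + im(k)^2)))


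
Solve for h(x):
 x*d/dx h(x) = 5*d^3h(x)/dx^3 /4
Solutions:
 h(x) = C1 + Integral(C2*airyai(10^(2/3)*x/5) + C3*airybi(10^(2/3)*x/5), x)


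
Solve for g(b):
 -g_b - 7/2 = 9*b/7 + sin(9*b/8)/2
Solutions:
 g(b) = C1 - 9*b^2/14 - 7*b/2 + 4*cos(9*b/8)/9


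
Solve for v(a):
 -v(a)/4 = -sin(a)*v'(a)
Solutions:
 v(a) = C1*(cos(a) - 1)^(1/8)/(cos(a) + 1)^(1/8)


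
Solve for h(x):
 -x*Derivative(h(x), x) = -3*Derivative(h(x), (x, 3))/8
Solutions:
 h(x) = C1 + Integral(C2*airyai(2*3^(2/3)*x/3) + C3*airybi(2*3^(2/3)*x/3), x)


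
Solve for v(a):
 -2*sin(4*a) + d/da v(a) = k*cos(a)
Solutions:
 v(a) = C1 + k*sin(a) - cos(4*a)/2


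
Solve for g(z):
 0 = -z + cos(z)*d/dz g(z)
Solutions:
 g(z) = C1 + Integral(z/cos(z), z)


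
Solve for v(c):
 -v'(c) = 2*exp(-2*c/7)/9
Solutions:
 v(c) = C1 + 7*exp(-2*c/7)/9


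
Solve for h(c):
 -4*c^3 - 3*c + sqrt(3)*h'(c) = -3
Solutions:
 h(c) = C1 + sqrt(3)*c^4/3 + sqrt(3)*c^2/2 - sqrt(3)*c


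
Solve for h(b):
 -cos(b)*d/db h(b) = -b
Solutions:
 h(b) = C1 + Integral(b/cos(b), b)


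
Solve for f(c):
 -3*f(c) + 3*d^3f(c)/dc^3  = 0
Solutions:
 f(c) = C3*exp(c) + (C1*sin(sqrt(3)*c/2) + C2*cos(sqrt(3)*c/2))*exp(-c/2)


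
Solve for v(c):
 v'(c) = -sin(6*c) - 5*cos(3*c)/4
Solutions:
 v(c) = C1 - 5*sin(3*c)/12 + cos(6*c)/6


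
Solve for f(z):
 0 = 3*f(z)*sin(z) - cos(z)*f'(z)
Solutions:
 f(z) = C1/cos(z)^3


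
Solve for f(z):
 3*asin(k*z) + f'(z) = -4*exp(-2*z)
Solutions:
 f(z) = C1 - Piecewise((3*z*asin(k*z) - 2*exp(-2*z) + 3*sqrt(-k^2*z^2 + 1)/k, Ne(k, 0)), (-2*exp(-2*z), True))


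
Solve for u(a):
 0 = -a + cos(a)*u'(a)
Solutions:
 u(a) = C1 + Integral(a/cos(a), a)


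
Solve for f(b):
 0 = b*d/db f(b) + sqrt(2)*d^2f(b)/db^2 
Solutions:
 f(b) = C1 + C2*erf(2^(1/4)*b/2)


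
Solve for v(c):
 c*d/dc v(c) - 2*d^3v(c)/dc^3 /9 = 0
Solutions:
 v(c) = C1 + Integral(C2*airyai(6^(2/3)*c/2) + C3*airybi(6^(2/3)*c/2), c)


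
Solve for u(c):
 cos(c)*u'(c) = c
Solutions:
 u(c) = C1 + Integral(c/cos(c), c)


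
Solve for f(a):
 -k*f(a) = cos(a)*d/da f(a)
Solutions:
 f(a) = C1*exp(k*(log(sin(a) - 1) - log(sin(a) + 1))/2)


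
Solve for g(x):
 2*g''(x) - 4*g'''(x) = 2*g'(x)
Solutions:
 g(x) = C1 + (C2*sin(sqrt(7)*x/4) + C3*cos(sqrt(7)*x/4))*exp(x/4)


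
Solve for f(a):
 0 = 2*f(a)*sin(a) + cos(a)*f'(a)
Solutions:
 f(a) = C1*cos(a)^2


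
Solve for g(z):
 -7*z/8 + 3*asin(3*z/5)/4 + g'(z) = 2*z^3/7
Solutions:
 g(z) = C1 + z^4/14 + 7*z^2/16 - 3*z*asin(3*z/5)/4 - sqrt(25 - 9*z^2)/4


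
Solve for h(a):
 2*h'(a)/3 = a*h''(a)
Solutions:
 h(a) = C1 + C2*a^(5/3)


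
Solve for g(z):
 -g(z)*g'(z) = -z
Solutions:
 g(z) = -sqrt(C1 + z^2)
 g(z) = sqrt(C1 + z^2)


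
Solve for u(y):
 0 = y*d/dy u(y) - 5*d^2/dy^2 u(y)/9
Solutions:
 u(y) = C1 + C2*erfi(3*sqrt(10)*y/10)


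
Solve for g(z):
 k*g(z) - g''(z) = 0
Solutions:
 g(z) = C1*exp(-sqrt(k)*z) + C2*exp(sqrt(k)*z)


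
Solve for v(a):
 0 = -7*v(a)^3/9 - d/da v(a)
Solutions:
 v(a) = -3*sqrt(2)*sqrt(-1/(C1 - 7*a))/2
 v(a) = 3*sqrt(2)*sqrt(-1/(C1 - 7*a))/2


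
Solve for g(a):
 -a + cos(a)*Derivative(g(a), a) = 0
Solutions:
 g(a) = C1 + Integral(a/cos(a), a)


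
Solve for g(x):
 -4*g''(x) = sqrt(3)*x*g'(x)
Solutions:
 g(x) = C1 + C2*erf(sqrt(2)*3^(1/4)*x/4)


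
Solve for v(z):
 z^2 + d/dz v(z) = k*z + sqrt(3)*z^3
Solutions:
 v(z) = C1 + k*z^2/2 + sqrt(3)*z^4/4 - z^3/3


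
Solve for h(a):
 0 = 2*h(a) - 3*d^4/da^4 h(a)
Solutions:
 h(a) = C1*exp(-2^(1/4)*3^(3/4)*a/3) + C2*exp(2^(1/4)*3^(3/4)*a/3) + C3*sin(2^(1/4)*3^(3/4)*a/3) + C4*cos(2^(1/4)*3^(3/4)*a/3)


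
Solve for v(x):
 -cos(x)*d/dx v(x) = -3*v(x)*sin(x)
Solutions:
 v(x) = C1/cos(x)^3


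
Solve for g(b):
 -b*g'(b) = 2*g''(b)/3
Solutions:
 g(b) = C1 + C2*erf(sqrt(3)*b/2)


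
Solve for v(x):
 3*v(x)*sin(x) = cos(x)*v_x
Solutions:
 v(x) = C1/cos(x)^3


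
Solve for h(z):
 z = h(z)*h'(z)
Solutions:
 h(z) = -sqrt(C1 + z^2)
 h(z) = sqrt(C1 + z^2)


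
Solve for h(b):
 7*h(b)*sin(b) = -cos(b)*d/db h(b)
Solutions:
 h(b) = C1*cos(b)^7


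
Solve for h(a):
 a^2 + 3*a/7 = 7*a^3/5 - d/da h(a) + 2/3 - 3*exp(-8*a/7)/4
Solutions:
 h(a) = C1 + 7*a^4/20 - a^3/3 - 3*a^2/14 + 2*a/3 + 21*exp(-8*a/7)/32


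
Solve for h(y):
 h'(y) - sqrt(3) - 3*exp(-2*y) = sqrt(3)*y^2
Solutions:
 h(y) = C1 + sqrt(3)*y^3/3 + sqrt(3)*y - 3*exp(-2*y)/2


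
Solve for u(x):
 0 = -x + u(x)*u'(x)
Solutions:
 u(x) = -sqrt(C1 + x^2)
 u(x) = sqrt(C1 + x^2)


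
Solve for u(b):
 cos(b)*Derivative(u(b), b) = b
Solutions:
 u(b) = C1 + Integral(b/cos(b), b)


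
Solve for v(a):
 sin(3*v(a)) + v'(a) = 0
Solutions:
 v(a) = -acos((-C1 - exp(6*a))/(C1 - exp(6*a)))/3 + 2*pi/3
 v(a) = acos((-C1 - exp(6*a))/(C1 - exp(6*a)))/3


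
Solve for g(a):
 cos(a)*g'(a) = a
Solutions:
 g(a) = C1 + Integral(a/cos(a), a)


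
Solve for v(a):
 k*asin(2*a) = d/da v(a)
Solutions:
 v(a) = C1 + k*(a*asin(2*a) + sqrt(1 - 4*a^2)/2)


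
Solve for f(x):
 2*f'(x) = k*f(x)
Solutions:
 f(x) = C1*exp(k*x/2)


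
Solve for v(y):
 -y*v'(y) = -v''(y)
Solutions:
 v(y) = C1 + C2*erfi(sqrt(2)*y/2)


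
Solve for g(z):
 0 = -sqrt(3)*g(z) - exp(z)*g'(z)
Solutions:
 g(z) = C1*exp(sqrt(3)*exp(-z))


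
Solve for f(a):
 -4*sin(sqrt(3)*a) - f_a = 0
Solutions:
 f(a) = C1 + 4*sqrt(3)*cos(sqrt(3)*a)/3


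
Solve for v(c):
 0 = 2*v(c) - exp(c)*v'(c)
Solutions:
 v(c) = C1*exp(-2*exp(-c))


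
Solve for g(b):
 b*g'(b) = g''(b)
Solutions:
 g(b) = C1 + C2*erfi(sqrt(2)*b/2)


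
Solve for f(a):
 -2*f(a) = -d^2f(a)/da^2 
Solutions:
 f(a) = C1*exp(-sqrt(2)*a) + C2*exp(sqrt(2)*a)


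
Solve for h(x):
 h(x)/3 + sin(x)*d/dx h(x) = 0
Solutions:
 h(x) = C1*(cos(x) + 1)^(1/6)/(cos(x) - 1)^(1/6)


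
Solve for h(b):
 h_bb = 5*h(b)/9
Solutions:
 h(b) = C1*exp(-sqrt(5)*b/3) + C2*exp(sqrt(5)*b/3)


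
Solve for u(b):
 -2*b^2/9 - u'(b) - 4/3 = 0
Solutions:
 u(b) = C1 - 2*b^3/27 - 4*b/3


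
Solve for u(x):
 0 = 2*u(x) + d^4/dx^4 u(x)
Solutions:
 u(x) = (C1*sin(2^(3/4)*x/2) + C2*cos(2^(3/4)*x/2))*exp(-2^(3/4)*x/2) + (C3*sin(2^(3/4)*x/2) + C4*cos(2^(3/4)*x/2))*exp(2^(3/4)*x/2)


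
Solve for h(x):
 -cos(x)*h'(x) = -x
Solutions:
 h(x) = C1 + Integral(x/cos(x), x)


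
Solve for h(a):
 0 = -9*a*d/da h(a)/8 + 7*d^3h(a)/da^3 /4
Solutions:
 h(a) = C1 + Integral(C2*airyai(42^(2/3)*a/14) + C3*airybi(42^(2/3)*a/14), a)
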